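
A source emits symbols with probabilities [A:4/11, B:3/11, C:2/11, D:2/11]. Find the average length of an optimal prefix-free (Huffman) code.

Huffman tree construction:
Combine smallest probabilities repeatedly
Resulting codes:
  A: 11 (length 2)
  B: 10 (length 2)
  C: 00 (length 2)
  D: 01 (length 2)
Average length = Σ p(s) × length(s) = 2.0000 bits


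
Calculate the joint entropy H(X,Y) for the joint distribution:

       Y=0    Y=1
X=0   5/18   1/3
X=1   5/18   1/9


H(X,Y) = -Σ p(x,y) log₂ p(x,y)
  p(0,0)=5/18: -0.2778 × log₂(0.2778) = 0.5133
  p(0,1)=1/3: -0.3333 × log₂(0.3333) = 0.5283
  p(1,0)=5/18: -0.2778 × log₂(0.2778) = 0.5133
  p(1,1)=1/9: -0.1111 × log₂(0.1111) = 0.3522
H(X,Y) = 1.9072 bits


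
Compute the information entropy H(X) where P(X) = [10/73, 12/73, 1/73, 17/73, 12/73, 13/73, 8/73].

H(X) = -Σ p(x) log₂ p(x)
  -10/73 × log₂(10/73) = 0.3929
  -12/73 × log₂(12/73) = 0.4282
  -1/73 × log₂(1/73) = 0.0848
  -17/73 × log₂(17/73) = 0.4896
  -12/73 × log₂(12/73) = 0.4282
  -13/73 × log₂(13/73) = 0.4433
  -8/73 × log₂(8/73) = 0.3496
H(X) = 2.6165 bits


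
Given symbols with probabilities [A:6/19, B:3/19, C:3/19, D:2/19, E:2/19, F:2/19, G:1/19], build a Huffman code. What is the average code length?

Huffman tree construction:
Combine smallest probabilities repeatedly
Resulting codes:
  A: 10 (length 2)
  B: 110 (length 3)
  C: 111 (length 3)
  D: 001 (length 3)
  E: 010 (length 3)
  F: 011 (length 3)
  G: 000 (length 3)
Average length = Σ p(s) × length(s) = 2.6842 bits


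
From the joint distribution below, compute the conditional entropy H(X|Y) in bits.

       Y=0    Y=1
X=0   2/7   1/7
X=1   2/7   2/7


H(X|Y) = Σ_y p(y) H(X|Y=y)
  p(Y=0) = 4/7, H(X|Y=0) = 1.0000
  p(Y=1) = 3/7, H(X|Y=1) = 0.9183
H(X|Y) = 0.5714×1.0000 + 0.4286×0.9183 = 0.9650 bits


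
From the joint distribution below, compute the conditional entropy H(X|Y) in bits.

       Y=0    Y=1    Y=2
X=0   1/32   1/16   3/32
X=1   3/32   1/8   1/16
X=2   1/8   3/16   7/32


H(X|Y) = Σ_y p(y) H(X|Y=y)
  p(Y=0) = 1/4, H(X|Y=0) = 1.4056
  p(Y=1) = 3/8, H(X|Y=1) = 1.4591
  p(Y=2) = 3/8, H(X|Y=2) = 1.3844
H(X|Y) = 0.2500×1.4056 + 0.3750×1.4591 + 0.3750×1.3844 = 1.4178 bits


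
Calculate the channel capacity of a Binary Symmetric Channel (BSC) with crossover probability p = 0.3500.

For BSC with error probability p:
C = 1 - H(p) where H(p) is binary entropy
H(0.3500) = -0.3500 × log₂(0.3500) - 0.6500 × log₂(0.6500)
H(p) = 0.9341
C = 1 - 0.9341 = 0.0659 bits/use


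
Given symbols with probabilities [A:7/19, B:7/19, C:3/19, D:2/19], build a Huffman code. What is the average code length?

Huffman tree construction:
Combine smallest probabilities repeatedly
Resulting codes:
  A: 11 (length 2)
  B: 0 (length 1)
  C: 101 (length 3)
  D: 100 (length 3)
Average length = Σ p(s) × length(s) = 1.8947 bits


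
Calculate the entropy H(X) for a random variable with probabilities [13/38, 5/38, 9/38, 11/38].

H(X) = -Σ p(x) log₂ p(x)
  -13/38 × log₂(13/38) = 0.5294
  -5/38 × log₂(5/38) = 0.3850
  -9/38 × log₂(9/38) = 0.4922
  -11/38 × log₂(11/38) = 0.5177
H(X) = 1.9243 bits


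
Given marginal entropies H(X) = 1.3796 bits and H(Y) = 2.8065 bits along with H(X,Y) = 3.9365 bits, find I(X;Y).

I(X;Y) = H(X) + H(Y) - H(X,Y)
I(X;Y) = 1.3796 + 2.8065 - 3.9365 = 0.2496 bits


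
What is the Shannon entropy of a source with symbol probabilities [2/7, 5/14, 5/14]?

H(X) = -Σ p(x) log₂ p(x)
  -2/7 × log₂(2/7) = 0.5164
  -5/14 × log₂(5/14) = 0.5305
  -5/14 × log₂(5/14) = 0.5305
H(X) = 1.5774 bits


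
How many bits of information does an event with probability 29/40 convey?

Information content I(x) = -log₂(p(x))
I = -log₂(29/40) = -log₂(0.7250)
I = 0.4639 bits


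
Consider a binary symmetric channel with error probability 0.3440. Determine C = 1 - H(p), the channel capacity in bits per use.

For BSC with error probability p:
C = 1 - H(p) where H(p) is binary entropy
H(0.3440) = -0.3440 × log₂(0.3440) - 0.6560 × log₂(0.6560)
H(p) = 0.9286
C = 1 - 0.9286 = 0.0714 bits/use


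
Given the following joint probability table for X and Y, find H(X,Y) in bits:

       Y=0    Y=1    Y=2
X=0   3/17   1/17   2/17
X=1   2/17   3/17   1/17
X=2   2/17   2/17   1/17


H(X,Y) = -Σ p(x,y) log₂ p(x,y)
  p(0,0)=3/17: -0.1765 × log₂(0.1765) = 0.4416
  p(0,1)=1/17: -0.0588 × log₂(0.0588) = 0.2404
  p(0,2)=2/17: -0.1176 × log₂(0.1176) = 0.3632
  p(1,0)=2/17: -0.1176 × log₂(0.1176) = 0.3632
  p(1,1)=3/17: -0.1765 × log₂(0.1765) = 0.4416
  p(1,2)=1/17: -0.0588 × log₂(0.0588) = 0.2404
  p(2,0)=2/17: -0.1176 × log₂(0.1176) = 0.3632
  p(2,1)=2/17: -0.1176 × log₂(0.1176) = 0.3632
  p(2,2)=1/17: -0.0588 × log₂(0.0588) = 0.2404
H(X,Y) = 3.0575 bits


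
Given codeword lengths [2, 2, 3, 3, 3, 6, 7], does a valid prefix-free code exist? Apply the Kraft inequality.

Kraft inequality: Σ 2^(-l_i) ≤ 1 for prefix-free code
Calculating: 2^(-2) + 2^(-2) + 2^(-3) + 2^(-3) + 2^(-3) + 2^(-6) + 2^(-7)
= 0.25 + 0.25 + 0.125 + 0.125 + 0.125 + 0.015625 + 0.0078125
= 0.8984
Since 0.8984 ≤ 1, prefix-free code exists


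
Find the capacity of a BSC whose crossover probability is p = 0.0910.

For BSC with error probability p:
C = 1 - H(p) where H(p) is binary entropy
H(0.0910) = -0.0910 × log₂(0.0910) - 0.9090 × log₂(0.9090)
H(p) = 0.4398
C = 1 - 0.4398 = 0.5602 bits/use


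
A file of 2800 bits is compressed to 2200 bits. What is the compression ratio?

Compression ratio = Original / Compressed
= 2800 / 2200 = 1.27:1


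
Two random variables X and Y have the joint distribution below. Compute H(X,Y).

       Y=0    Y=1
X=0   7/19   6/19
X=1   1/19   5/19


H(X,Y) = -Σ p(x,y) log₂ p(x,y)
  p(0,0)=7/19: -0.3684 × log₂(0.3684) = 0.5307
  p(0,1)=6/19: -0.3158 × log₂(0.3158) = 0.5251
  p(1,0)=1/19: -0.0526 × log₂(0.0526) = 0.2236
  p(1,1)=5/19: -0.2632 × log₂(0.2632) = 0.5068
H(X,Y) = 1.7863 bits


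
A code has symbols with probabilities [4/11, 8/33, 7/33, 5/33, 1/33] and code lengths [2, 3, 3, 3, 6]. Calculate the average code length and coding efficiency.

Average length L = Σ p_i × l_i = 2.7273 bits
Entropy H = 2.0662 bits
Efficiency η = H/L × 100% = 75.76%


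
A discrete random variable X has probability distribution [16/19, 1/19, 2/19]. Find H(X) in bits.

H(X) = -Σ p(x) log₂ p(x)
  -16/19 × log₂(16/19) = 0.2088
  -1/19 × log₂(1/19) = 0.2236
  -2/19 × log₂(2/19) = 0.3419
H(X) = 0.7742 bits


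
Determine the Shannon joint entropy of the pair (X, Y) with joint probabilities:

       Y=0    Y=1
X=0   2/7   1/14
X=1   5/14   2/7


H(X,Y) = -Σ p(x,y) log₂ p(x,y)
  p(0,0)=2/7: -0.2857 × log₂(0.2857) = 0.5164
  p(0,1)=1/14: -0.0714 × log₂(0.0714) = 0.2720
  p(1,0)=5/14: -0.3571 × log₂(0.3571) = 0.5305
  p(1,1)=2/7: -0.2857 × log₂(0.2857) = 0.5164
H(X,Y) = 1.8352 bits


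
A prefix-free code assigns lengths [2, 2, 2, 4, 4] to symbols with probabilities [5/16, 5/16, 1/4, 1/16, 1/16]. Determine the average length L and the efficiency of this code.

Average length L = Σ p_i × l_i = 2.2500 bits
Entropy H = 2.0488 bits
Efficiency η = H/L × 100% = 91.06%


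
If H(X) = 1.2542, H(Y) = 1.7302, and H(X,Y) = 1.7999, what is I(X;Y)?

I(X;Y) = H(X) + H(Y) - H(X,Y)
I(X;Y) = 1.2542 + 1.7302 - 1.7999 = 1.1845 bits


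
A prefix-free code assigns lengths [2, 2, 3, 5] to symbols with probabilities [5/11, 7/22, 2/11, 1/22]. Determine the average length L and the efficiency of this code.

Average length L = Σ p_i × l_i = 2.3182 bits
Entropy H = 1.6926 bits
Efficiency η = H/L × 100% = 73.01%


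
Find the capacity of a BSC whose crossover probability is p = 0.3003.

For BSC with error probability p:
C = 1 - H(p) where H(p) is binary entropy
H(0.3003) = -0.3003 × log₂(0.3003) - 0.6997 × log₂(0.6997)
H(p) = 0.8817
C = 1 - 0.8817 = 0.1183 bits/use


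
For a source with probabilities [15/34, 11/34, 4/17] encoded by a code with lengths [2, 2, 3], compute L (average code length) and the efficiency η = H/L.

Average length L = Σ p_i × l_i = 2.2353 bits
Entropy H = 1.5387 bits
Efficiency η = H/L × 100% = 68.84%


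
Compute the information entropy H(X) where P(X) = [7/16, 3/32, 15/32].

H(X) = -Σ p(x) log₂ p(x)
  -7/16 × log₂(7/16) = 0.5218
  -3/32 × log₂(3/32) = 0.3202
  -15/32 × log₂(15/32) = 0.5124
H(X) = 1.3543 bits


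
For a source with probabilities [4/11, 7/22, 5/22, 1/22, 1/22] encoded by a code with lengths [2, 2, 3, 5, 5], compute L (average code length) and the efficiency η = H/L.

Average length L = Σ p_i × l_i = 2.5000 bits
Entropy H = 1.9476 bits
Efficiency η = H/L × 100% = 77.90%


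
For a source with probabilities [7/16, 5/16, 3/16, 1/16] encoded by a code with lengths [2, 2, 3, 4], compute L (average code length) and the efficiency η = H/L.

Average length L = Σ p_i × l_i = 2.3125 bits
Entropy H = 1.7490 bits
Efficiency η = H/L × 100% = 75.63%


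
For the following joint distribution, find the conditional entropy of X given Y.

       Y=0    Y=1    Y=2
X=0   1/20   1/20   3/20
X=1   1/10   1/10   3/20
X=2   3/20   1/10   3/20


H(X|Y) = Σ_y p(y) H(X|Y=y)
  p(Y=0) = 3/10, H(X|Y=0) = 1.4591
  p(Y=1) = 1/4, H(X|Y=1) = 1.5219
  p(Y=2) = 9/20, H(X|Y=2) = 1.5850
H(X|Y) = 0.3000×1.4591 + 0.2500×1.5219 + 0.4500×1.5850 = 1.5315 bits


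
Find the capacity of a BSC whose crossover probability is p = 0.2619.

For BSC with error probability p:
C = 1 - H(p) where H(p) is binary entropy
H(0.2619) = -0.2619 × log₂(0.2619) - 0.7381 × log₂(0.7381)
H(p) = 0.8296
C = 1 - 0.8296 = 0.1704 bits/use


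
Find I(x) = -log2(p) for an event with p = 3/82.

Information content I(x) = -log₂(p(x))
I = -log₂(3/82) = -log₂(0.0366)
I = 4.7726 bits


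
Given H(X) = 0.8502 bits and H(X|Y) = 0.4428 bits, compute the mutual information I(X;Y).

I(X;Y) = H(X) - H(X|Y)
I(X;Y) = 0.8502 - 0.4428 = 0.4074 bits


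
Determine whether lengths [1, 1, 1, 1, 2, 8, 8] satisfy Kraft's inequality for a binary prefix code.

Kraft inequality: Σ 2^(-l_i) ≤ 1 for prefix-free code
Calculating: 2^(-1) + 2^(-1) + 2^(-1) + 2^(-1) + 2^(-2) + 2^(-8) + 2^(-8)
= 0.5 + 0.5 + 0.5 + 0.5 + 0.25 + 0.00390625 + 0.00390625
= 2.2578
Since 2.2578 > 1, prefix-free code does not exist


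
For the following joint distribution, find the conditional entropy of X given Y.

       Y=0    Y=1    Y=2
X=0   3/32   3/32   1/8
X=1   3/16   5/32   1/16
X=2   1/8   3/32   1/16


H(X|Y) = Σ_y p(y) H(X|Y=y)
  p(Y=0) = 13/32, H(X|Y=0) = 1.5262
  p(Y=1) = 11/32, H(X|Y=1) = 1.5395
  p(Y=2) = 1/4, H(X|Y=2) = 1.5000
H(X|Y) = 0.4062×1.5262 + 0.3438×1.5395 + 0.2500×1.5000 = 1.5242 bits


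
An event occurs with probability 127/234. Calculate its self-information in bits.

Information content I(x) = -log₂(p(x))
I = -log₂(127/234) = -log₂(0.5427)
I = 0.8817 bits


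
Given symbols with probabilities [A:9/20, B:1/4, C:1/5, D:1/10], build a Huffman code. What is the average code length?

Huffman tree construction:
Combine smallest probabilities repeatedly
Resulting codes:
  A: 0 (length 1)
  B: 10 (length 2)
  C: 111 (length 3)
  D: 110 (length 3)
Average length = Σ p(s) × length(s) = 1.8500 bits


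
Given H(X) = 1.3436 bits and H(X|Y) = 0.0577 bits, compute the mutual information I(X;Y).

I(X;Y) = H(X) - H(X|Y)
I(X;Y) = 1.3436 - 0.0577 = 1.2859 bits


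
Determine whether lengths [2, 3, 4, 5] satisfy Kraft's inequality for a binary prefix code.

Kraft inequality: Σ 2^(-l_i) ≤ 1 for prefix-free code
Calculating: 2^(-2) + 2^(-3) + 2^(-4) + 2^(-5)
= 0.25 + 0.125 + 0.0625 + 0.03125
= 0.4688
Since 0.4688 ≤ 1, prefix-free code exists


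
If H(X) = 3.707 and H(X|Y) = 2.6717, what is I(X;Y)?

I(X;Y) = H(X) - H(X|Y)
I(X;Y) = 3.707 - 2.6717 = 1.0353 bits


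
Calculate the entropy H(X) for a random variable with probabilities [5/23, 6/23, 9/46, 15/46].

H(X) = -Σ p(x) log₂ p(x)
  -5/23 × log₂(5/23) = 0.4786
  -6/23 × log₂(6/23) = 0.5057
  -9/46 × log₂(9/46) = 0.4605
  -15/46 × log₂(15/46) = 0.5272
H(X) = 1.9720 bits


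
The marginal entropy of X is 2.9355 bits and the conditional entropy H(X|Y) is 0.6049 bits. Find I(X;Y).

I(X;Y) = H(X) - H(X|Y)
I(X;Y) = 2.9355 - 0.6049 = 2.3306 bits


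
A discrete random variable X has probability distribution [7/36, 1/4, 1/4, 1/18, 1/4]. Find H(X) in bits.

H(X) = -Σ p(x) log₂ p(x)
  -7/36 × log₂(7/36) = 0.4594
  -1/4 × log₂(1/4) = 0.5000
  -1/4 × log₂(1/4) = 0.5000
  -1/18 × log₂(1/18) = 0.2317
  -1/4 × log₂(1/4) = 0.5000
H(X) = 2.1911 bits


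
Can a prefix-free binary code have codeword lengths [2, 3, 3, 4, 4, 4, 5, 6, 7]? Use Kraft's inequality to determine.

Kraft inequality: Σ 2^(-l_i) ≤ 1 for prefix-free code
Calculating: 2^(-2) + 2^(-3) + 2^(-3) + 2^(-4) + 2^(-4) + 2^(-4) + 2^(-5) + 2^(-6) + 2^(-7)
= 0.25 + 0.125 + 0.125 + 0.0625 + 0.0625 + 0.0625 + 0.03125 + 0.015625 + 0.0078125
= 0.7422
Since 0.7422 ≤ 1, prefix-free code exists


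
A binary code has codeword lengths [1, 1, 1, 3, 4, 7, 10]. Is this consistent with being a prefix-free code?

Kraft inequality: Σ 2^(-l_i) ≤ 1 for prefix-free code
Calculating: 2^(-1) + 2^(-1) + 2^(-1) + 2^(-3) + 2^(-4) + 2^(-7) + 2^(-10)
= 0.5 + 0.5 + 0.5 + 0.125 + 0.0625 + 0.0078125 + 0.0009765625
= 1.6963
Since 1.6963 > 1, prefix-free code does not exist


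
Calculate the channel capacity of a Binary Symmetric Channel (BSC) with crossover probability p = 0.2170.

For BSC with error probability p:
C = 1 - H(p) where H(p) is binary entropy
H(0.2170) = -0.2170 × log₂(0.2170) - 0.7830 × log₂(0.7830)
H(p) = 0.7547
C = 1 - 0.7547 = 0.2453 bits/use


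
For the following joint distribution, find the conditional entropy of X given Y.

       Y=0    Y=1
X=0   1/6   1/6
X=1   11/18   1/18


H(X|Y) = Σ_y p(y) H(X|Y=y)
  p(Y=0) = 7/9, H(X|Y=0) = 0.7496
  p(Y=1) = 2/9, H(X|Y=1) = 0.8113
H(X|Y) = 0.7778×0.7496 + 0.2222×0.8113 = 0.7633 bits


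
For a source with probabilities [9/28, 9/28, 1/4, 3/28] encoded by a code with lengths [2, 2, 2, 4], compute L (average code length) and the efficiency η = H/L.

Average length L = Σ p_i × l_i = 2.2143 bits
Entropy H = 1.8979 bits
Efficiency η = H/L × 100% = 85.71%


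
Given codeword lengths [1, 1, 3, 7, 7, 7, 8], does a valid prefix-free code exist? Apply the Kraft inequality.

Kraft inequality: Σ 2^(-l_i) ≤ 1 for prefix-free code
Calculating: 2^(-1) + 2^(-1) + 2^(-3) + 2^(-7) + 2^(-7) + 2^(-7) + 2^(-8)
= 0.5 + 0.5 + 0.125 + 0.0078125 + 0.0078125 + 0.0078125 + 0.00390625
= 1.1523
Since 1.1523 > 1, prefix-free code does not exist


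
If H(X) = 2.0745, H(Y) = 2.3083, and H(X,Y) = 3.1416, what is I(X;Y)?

I(X;Y) = H(X) + H(Y) - H(X,Y)
I(X;Y) = 2.0745 + 2.3083 - 3.1416 = 1.2412 bits


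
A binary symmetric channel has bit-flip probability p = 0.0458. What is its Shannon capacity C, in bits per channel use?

For BSC with error probability p:
C = 1 - H(p) where H(p) is binary entropy
H(0.0458) = -0.0458 × log₂(0.0458) - 0.9542 × log₂(0.9542)
H(p) = 0.2683
C = 1 - 0.2683 = 0.7317 bits/use


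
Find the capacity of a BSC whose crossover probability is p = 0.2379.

For BSC with error probability p:
C = 1 - H(p) where H(p) is binary entropy
H(0.2379) = -0.2379 × log₂(0.2379) - 0.7621 × log₂(0.7621)
H(p) = 0.7915
C = 1 - 0.7915 = 0.2085 bits/use


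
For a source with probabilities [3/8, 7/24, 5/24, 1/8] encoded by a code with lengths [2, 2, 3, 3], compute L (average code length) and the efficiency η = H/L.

Average length L = Σ p_i × l_i = 2.3333 bits
Entropy H = 1.8956 bits
Efficiency η = H/L × 100% = 81.24%


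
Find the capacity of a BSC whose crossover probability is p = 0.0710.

For BSC with error probability p:
C = 1 - H(p) where H(p) is binary entropy
H(0.0710) = -0.0710 × log₂(0.0710) - 0.9290 × log₂(0.9290)
H(p) = 0.3696
C = 1 - 0.3696 = 0.6304 bits/use


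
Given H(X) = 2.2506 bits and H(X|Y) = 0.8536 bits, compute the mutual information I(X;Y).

I(X;Y) = H(X) - H(X|Y)
I(X;Y) = 2.2506 - 0.8536 = 1.397 bits


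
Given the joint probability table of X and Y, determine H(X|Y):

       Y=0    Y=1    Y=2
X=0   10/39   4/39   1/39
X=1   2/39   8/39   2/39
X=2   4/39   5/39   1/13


H(X|Y) = Σ_y p(y) H(X|Y=y)
  p(Y=0) = 16/39, H(X|Y=0) = 1.2988
  p(Y=1) = 17/39, H(X|Y=1) = 1.5222
  p(Y=2) = 2/13, H(X|Y=2) = 1.4591
H(X|Y) = 0.4103×1.2988 + 0.4359×1.5222 + 0.1538×1.4591 = 1.4208 bits


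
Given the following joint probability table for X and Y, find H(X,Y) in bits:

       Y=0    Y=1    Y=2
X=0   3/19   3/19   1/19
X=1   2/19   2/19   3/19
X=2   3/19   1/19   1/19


H(X,Y) = -Σ p(x,y) log₂ p(x,y)
  p(0,0)=3/19: -0.1579 × log₂(0.1579) = 0.4205
  p(0,1)=3/19: -0.1579 × log₂(0.1579) = 0.4205
  p(0,2)=1/19: -0.0526 × log₂(0.0526) = 0.2236
  p(1,0)=2/19: -0.1053 × log₂(0.1053) = 0.3419
  p(1,1)=2/19: -0.1053 × log₂(0.1053) = 0.3419
  p(1,2)=3/19: -0.1579 × log₂(0.1579) = 0.4205
  p(2,0)=3/19: -0.1579 × log₂(0.1579) = 0.4205
  p(2,1)=1/19: -0.0526 × log₂(0.0526) = 0.2236
  p(2,2)=1/19: -0.0526 × log₂(0.0526) = 0.2236
H(X,Y) = 3.0364 bits


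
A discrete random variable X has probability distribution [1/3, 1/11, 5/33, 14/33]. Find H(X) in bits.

H(X) = -Σ p(x) log₂ p(x)
  -1/3 × log₂(1/3) = 0.5283
  -1/11 × log₂(1/11) = 0.3145
  -5/33 × log₂(5/33) = 0.4125
  -14/33 × log₂(14/33) = 0.5248
H(X) = 1.7801 bits


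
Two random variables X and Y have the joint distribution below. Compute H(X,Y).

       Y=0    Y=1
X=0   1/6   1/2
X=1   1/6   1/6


H(X,Y) = -Σ p(x,y) log₂ p(x,y)
  p(0,0)=1/6: -0.1667 × log₂(0.1667) = 0.4308
  p(0,1)=1/2: -0.5000 × log₂(0.5000) = 0.5000
  p(1,0)=1/6: -0.1667 × log₂(0.1667) = 0.4308
  p(1,1)=1/6: -0.1667 × log₂(0.1667) = 0.4308
H(X,Y) = 1.7925 bits


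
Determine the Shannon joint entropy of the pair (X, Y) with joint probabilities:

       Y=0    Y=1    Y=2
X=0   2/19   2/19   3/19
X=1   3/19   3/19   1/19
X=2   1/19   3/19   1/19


H(X,Y) = -Σ p(x,y) log₂ p(x,y)
  p(0,0)=2/19: -0.1053 × log₂(0.1053) = 0.3419
  p(0,1)=2/19: -0.1053 × log₂(0.1053) = 0.3419
  p(0,2)=3/19: -0.1579 × log₂(0.1579) = 0.4205
  p(1,0)=3/19: -0.1579 × log₂(0.1579) = 0.4205
  p(1,1)=3/19: -0.1579 × log₂(0.1579) = 0.4205
  p(1,2)=1/19: -0.0526 × log₂(0.0526) = 0.2236
  p(2,0)=1/19: -0.0526 × log₂(0.0526) = 0.2236
  p(2,1)=3/19: -0.1579 × log₂(0.1579) = 0.4205
  p(2,2)=1/19: -0.0526 × log₂(0.0526) = 0.2236
H(X,Y) = 3.0364 bits


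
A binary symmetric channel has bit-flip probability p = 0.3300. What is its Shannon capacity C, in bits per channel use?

For BSC with error probability p:
C = 1 - H(p) where H(p) is binary entropy
H(0.3300) = -0.3300 × log₂(0.3300) - 0.6700 × log₂(0.6700)
H(p) = 0.9149
C = 1 - 0.9149 = 0.0851 bits/use


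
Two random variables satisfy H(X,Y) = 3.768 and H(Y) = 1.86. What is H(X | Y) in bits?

Chain rule: H(X,Y) = H(X|Y) + H(Y)
H(X|Y) = H(X,Y) - H(Y) = 3.768 - 1.86 = 1.908 bits


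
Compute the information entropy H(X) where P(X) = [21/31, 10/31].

H(X) = -Σ p(x) log₂ p(x)
  -21/31 × log₂(21/31) = 0.3806
  -10/31 × log₂(10/31) = 0.5265
H(X) = 0.9072 bits


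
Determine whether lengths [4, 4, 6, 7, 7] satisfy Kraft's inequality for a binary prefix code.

Kraft inequality: Σ 2^(-l_i) ≤ 1 for prefix-free code
Calculating: 2^(-4) + 2^(-4) + 2^(-6) + 2^(-7) + 2^(-7)
= 0.0625 + 0.0625 + 0.015625 + 0.0078125 + 0.0078125
= 0.1562
Since 0.1562 ≤ 1, prefix-free code exists


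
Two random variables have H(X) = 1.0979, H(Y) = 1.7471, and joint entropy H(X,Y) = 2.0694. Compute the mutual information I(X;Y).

I(X;Y) = H(X) + H(Y) - H(X,Y)
I(X;Y) = 1.0979 + 1.7471 - 2.0694 = 0.7756 bits


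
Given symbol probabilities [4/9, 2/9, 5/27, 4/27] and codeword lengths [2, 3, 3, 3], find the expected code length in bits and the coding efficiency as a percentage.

Average length L = Σ p_i × l_i = 2.5556 bits
Entropy H = 1.8609 bits
Efficiency η = H/L × 100% = 72.82%


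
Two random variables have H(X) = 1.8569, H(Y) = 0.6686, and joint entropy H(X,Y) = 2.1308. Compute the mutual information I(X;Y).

I(X;Y) = H(X) + H(Y) - H(X,Y)
I(X;Y) = 1.8569 + 0.6686 - 2.1308 = 0.3947 bits


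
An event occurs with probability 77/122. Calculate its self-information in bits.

Information content I(x) = -log₂(p(x))
I = -log₂(77/122) = -log₂(0.6311)
I = 0.6640 bits


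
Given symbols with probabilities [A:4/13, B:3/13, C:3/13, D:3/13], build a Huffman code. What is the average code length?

Huffman tree construction:
Combine smallest probabilities repeatedly
Resulting codes:
  A: 11 (length 2)
  B: 00 (length 2)
  C: 01 (length 2)
  D: 10 (length 2)
Average length = Σ p(s) × length(s) = 2.0000 bits


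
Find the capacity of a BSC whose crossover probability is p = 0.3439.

For BSC with error probability p:
C = 1 - H(p) where H(p) is binary entropy
H(0.3439) = -0.3439 × log₂(0.3439) - 0.6561 × log₂(0.6561)
H(p) = 0.9285
C = 1 - 0.9285 = 0.0715 bits/use


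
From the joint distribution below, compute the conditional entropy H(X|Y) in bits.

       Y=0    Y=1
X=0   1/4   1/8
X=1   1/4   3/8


H(X|Y) = Σ_y p(y) H(X|Y=y)
  p(Y=0) = 1/2, H(X|Y=0) = 1.0000
  p(Y=1) = 1/2, H(X|Y=1) = 0.8113
H(X|Y) = 0.5000×1.0000 + 0.5000×0.8113 = 0.9056 bits


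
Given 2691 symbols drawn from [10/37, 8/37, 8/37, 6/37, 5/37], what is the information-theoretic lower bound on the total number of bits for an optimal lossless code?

Entropy H = 2.2814 bits/symbol
Minimum bits = H × n = 2.2814 × 2691
= 6139.19 bits


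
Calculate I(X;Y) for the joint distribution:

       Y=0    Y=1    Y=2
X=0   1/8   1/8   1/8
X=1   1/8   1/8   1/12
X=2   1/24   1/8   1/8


H(X) = 1.5774, H(Y) = 1.5774, H(X,Y) = 3.1148
I(X;Y) = H(X) + H(Y) - H(X,Y) = 0.0401 bits


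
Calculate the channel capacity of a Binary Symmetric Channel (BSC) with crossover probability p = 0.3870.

For BSC with error probability p:
C = 1 - H(p) where H(p) is binary entropy
H(0.3870) = -0.3870 × log₂(0.3870) - 0.6130 × log₂(0.6130)
H(p) = 0.9628
C = 1 - 0.9628 = 0.0372 bits/use


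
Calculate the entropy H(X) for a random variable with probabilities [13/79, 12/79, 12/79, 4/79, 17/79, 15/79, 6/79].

H(X) = -Σ p(x) log₂ p(x)
  -13/79 × log₂(13/79) = 0.4284
  -12/79 × log₂(12/79) = 0.4130
  -12/79 × log₂(12/79) = 0.4130
  -4/79 × log₂(4/79) = 0.2179
  -17/79 × log₂(17/79) = 0.4769
  -15/79 × log₂(15/79) = 0.4551
  -6/79 × log₂(6/79) = 0.2824
H(X) = 2.6868 bits


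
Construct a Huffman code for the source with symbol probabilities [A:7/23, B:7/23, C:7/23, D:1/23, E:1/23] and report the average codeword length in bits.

Huffman tree construction:
Combine smallest probabilities repeatedly
Resulting codes:
  A: 01 (length 2)
  B: 10 (length 2)
  C: 11 (length 2)
  D: 000 (length 3)
  E: 001 (length 3)
Average length = Σ p(s) × length(s) = 2.0870 bits


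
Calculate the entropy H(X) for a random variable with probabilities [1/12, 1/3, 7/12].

H(X) = -Σ p(x) log₂ p(x)
  -1/12 × log₂(1/12) = 0.2987
  -1/3 × log₂(1/3) = 0.5283
  -7/12 × log₂(7/12) = 0.4536
H(X) = 1.2807 bits


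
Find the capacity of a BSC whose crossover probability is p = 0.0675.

For BSC with error probability p:
C = 1 - H(p) where H(p) is binary entropy
H(0.0675) = -0.0675 × log₂(0.0675) - 0.9325 × log₂(0.9325)
H(p) = 0.3565
C = 1 - 0.3565 = 0.6435 bits/use


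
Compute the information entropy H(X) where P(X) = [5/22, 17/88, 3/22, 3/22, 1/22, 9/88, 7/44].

H(X) = -Σ p(x) log₂ p(x)
  -5/22 × log₂(5/22) = 0.4858
  -17/88 × log₂(17/88) = 0.4582
  -3/22 × log₂(3/22) = 0.3920
  -3/22 × log₂(3/22) = 0.3920
  -1/22 × log₂(1/22) = 0.2027
  -9/88 × log₂(9/88) = 0.3364
  -7/44 × log₂(7/44) = 0.4219
H(X) = 2.6890 bits


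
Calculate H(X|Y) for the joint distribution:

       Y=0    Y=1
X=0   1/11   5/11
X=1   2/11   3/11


H(X|Y) = Σ_y p(y) H(X|Y=y)
  p(Y=0) = 3/11, H(X|Y=0) = 0.9183
  p(Y=1) = 8/11, H(X|Y=1) = 0.9544
H(X|Y) = 0.2727×0.9183 + 0.7273×0.9544 = 0.9446 bits


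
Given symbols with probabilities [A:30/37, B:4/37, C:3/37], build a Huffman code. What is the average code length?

Huffman tree construction:
Combine smallest probabilities repeatedly
Resulting codes:
  A: 1 (length 1)
  B: 01 (length 2)
  C: 00 (length 2)
Average length = Σ p(s) × length(s) = 1.1892 bits


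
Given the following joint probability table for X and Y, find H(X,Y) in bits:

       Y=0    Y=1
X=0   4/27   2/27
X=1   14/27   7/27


H(X,Y) = -Σ p(x,y) log₂ p(x,y)
  p(0,0)=4/27: -0.1481 × log₂(0.1481) = 0.4081
  p(0,1)=2/27: -0.0741 × log₂(0.0741) = 0.2781
  p(1,0)=14/27: -0.5185 × log₂(0.5185) = 0.4913
  p(1,1)=7/27: -0.2593 × log₂(0.2593) = 0.5049
H(X,Y) = 1.6825 bits


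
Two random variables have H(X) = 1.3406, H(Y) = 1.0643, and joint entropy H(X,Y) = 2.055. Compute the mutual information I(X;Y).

I(X;Y) = H(X) + H(Y) - H(X,Y)
I(X;Y) = 1.3406 + 1.0643 - 2.055 = 0.3499 bits


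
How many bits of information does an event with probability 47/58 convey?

Information content I(x) = -log₂(p(x))
I = -log₂(47/58) = -log₂(0.8103)
I = 0.3034 bits


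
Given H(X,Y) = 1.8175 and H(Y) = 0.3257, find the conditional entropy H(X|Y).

Chain rule: H(X,Y) = H(X|Y) + H(Y)
H(X|Y) = H(X,Y) - H(Y) = 1.8175 - 0.3257 = 1.4918 bits


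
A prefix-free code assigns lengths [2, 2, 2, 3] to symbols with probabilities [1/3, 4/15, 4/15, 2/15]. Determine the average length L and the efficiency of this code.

Average length L = Σ p_i × l_i = 2.1333 bits
Entropy H = 1.9329 bits
Efficiency η = H/L × 100% = 90.61%


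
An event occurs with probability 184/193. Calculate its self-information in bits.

Information content I(x) = -log₂(p(x))
I = -log₂(184/193) = -log₂(0.9534)
I = 0.0689 bits


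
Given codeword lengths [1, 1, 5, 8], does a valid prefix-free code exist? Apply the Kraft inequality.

Kraft inequality: Σ 2^(-l_i) ≤ 1 for prefix-free code
Calculating: 2^(-1) + 2^(-1) + 2^(-5) + 2^(-8)
= 0.5 + 0.5 + 0.03125 + 0.00390625
= 1.0352
Since 1.0352 > 1, prefix-free code does not exist


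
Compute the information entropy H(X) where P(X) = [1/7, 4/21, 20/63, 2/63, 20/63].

H(X) = -Σ p(x) log₂ p(x)
  -1/7 × log₂(1/7) = 0.4011
  -4/21 × log₂(4/21) = 0.4557
  -20/63 × log₂(20/63) = 0.5255
  -2/63 × log₂(2/63) = 0.1580
  -20/63 × log₂(20/63) = 0.5255
H(X) = 2.0658 bits


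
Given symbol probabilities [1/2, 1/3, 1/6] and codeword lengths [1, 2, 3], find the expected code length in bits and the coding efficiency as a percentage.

Average length L = Σ p_i × l_i = 1.6667 bits
Entropy H = 1.4591 bits
Efficiency η = H/L × 100% = 87.55%


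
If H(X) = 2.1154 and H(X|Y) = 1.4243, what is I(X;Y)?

I(X;Y) = H(X) - H(X|Y)
I(X;Y) = 2.1154 - 1.4243 = 0.6911 bits


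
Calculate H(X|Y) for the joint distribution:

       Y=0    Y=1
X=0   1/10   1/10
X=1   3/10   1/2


H(X|Y) = Σ_y p(y) H(X|Y=y)
  p(Y=0) = 2/5, H(X|Y=0) = 0.8113
  p(Y=1) = 3/5, H(X|Y=1) = 0.6500
H(X|Y) = 0.4000×0.8113 + 0.6000×0.6500 = 0.7145 bits


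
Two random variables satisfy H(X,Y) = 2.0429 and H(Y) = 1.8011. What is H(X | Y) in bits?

Chain rule: H(X,Y) = H(X|Y) + H(Y)
H(X|Y) = H(X,Y) - H(Y) = 2.0429 - 1.8011 = 0.2418 bits


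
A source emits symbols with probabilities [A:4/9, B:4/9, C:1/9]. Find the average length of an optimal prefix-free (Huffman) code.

Huffman tree construction:
Combine smallest probabilities repeatedly
Resulting codes:
  A: 11 (length 2)
  B: 0 (length 1)
  C: 10 (length 2)
Average length = Σ p(s) × length(s) = 1.5556 bits


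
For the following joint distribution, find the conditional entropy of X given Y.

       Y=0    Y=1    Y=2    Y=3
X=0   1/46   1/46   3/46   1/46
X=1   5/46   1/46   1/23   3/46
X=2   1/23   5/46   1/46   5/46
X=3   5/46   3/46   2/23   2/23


H(X|Y) = Σ_y p(y) H(X|Y=y)
  p(Y=0) = 13/46, H(X|Y=0) = 1.7605
  p(Y=1) = 5/23, H(X|Y=1) = 1.6855
  p(Y=2) = 5/23, H(X|Y=2) = 1.8464
  p(Y=3) = 13/46, H(X|Y=3) = 1.8262
H(X|Y) = 0.2826×1.7605 + 0.2174×1.6855 + 0.2174×1.8464 + 0.2826×1.8262 = 1.7815 bits


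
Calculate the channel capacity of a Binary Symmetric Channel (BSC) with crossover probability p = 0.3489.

For BSC with error probability p:
C = 1 - H(p) where H(p) is binary entropy
H(0.3489) = -0.3489 × log₂(0.3489) - 0.6511 × log₂(0.6511)
H(p) = 0.9331
C = 1 - 0.9331 = 0.0669 bits/use


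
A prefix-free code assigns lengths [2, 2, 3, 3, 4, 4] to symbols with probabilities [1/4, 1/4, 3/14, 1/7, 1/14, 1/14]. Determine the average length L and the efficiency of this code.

Average length L = Σ p_i × l_i = 2.6429 bits
Entropy H = 2.4212 bits
Efficiency η = H/L × 100% = 91.61%


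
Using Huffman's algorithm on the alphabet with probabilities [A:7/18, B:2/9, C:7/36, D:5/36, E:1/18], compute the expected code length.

Huffman tree construction:
Combine smallest probabilities repeatedly
Resulting codes:
  A: 11 (length 2)
  B: 10 (length 2)
  C: 00 (length 2)
  D: 011 (length 3)
  E: 010 (length 3)
Average length = Σ p(s) × length(s) = 2.1944 bits


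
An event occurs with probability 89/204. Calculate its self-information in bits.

Information content I(x) = -log₂(p(x))
I = -log₂(89/204) = -log₂(0.4363)
I = 1.1967 bits


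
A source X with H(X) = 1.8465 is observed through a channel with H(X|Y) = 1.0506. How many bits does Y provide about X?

I(X;Y) = H(X) - H(X|Y)
I(X;Y) = 1.8465 - 1.0506 = 0.7959 bits


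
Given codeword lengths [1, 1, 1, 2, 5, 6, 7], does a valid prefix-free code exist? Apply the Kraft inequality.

Kraft inequality: Σ 2^(-l_i) ≤ 1 for prefix-free code
Calculating: 2^(-1) + 2^(-1) + 2^(-1) + 2^(-2) + 2^(-5) + 2^(-6) + 2^(-7)
= 0.5 + 0.5 + 0.5 + 0.25 + 0.03125 + 0.015625 + 0.0078125
= 1.8047
Since 1.8047 > 1, prefix-free code does not exist


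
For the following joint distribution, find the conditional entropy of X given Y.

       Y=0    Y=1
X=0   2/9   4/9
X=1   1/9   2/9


H(X|Y) = Σ_y p(y) H(X|Y=y)
  p(Y=0) = 1/3, H(X|Y=0) = 0.9183
  p(Y=1) = 2/3, H(X|Y=1) = 0.9183
H(X|Y) = 0.3333×0.9183 + 0.6667×0.9183 = 0.9183 bits


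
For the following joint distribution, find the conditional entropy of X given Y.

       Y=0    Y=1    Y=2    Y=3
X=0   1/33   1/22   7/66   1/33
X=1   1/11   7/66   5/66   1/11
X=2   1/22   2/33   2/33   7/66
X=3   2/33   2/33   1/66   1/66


H(X|Y) = Σ_y p(y) H(X|Y=y)
  p(Y=0) = 5/22, H(X|Y=0) = 1.8892
  p(Y=1) = 3/11, H(X|Y=1) = 1.9251
  p(Y=2) = 17/66, H(X|Y=2) = 1.7780
  p(Y=3) = 8/33, H(X|Y=3) = 1.6774
H(X|Y) = 0.2273×1.8892 + 0.2727×1.9251 + 0.2576×1.7780 + 0.2424×1.6774 = 1.8190 bits


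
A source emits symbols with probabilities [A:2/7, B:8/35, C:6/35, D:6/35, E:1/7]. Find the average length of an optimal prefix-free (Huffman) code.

Huffman tree construction:
Combine smallest probabilities repeatedly
Resulting codes:
  A: 10 (length 2)
  B: 01 (length 2)
  C: 111 (length 3)
  D: 00 (length 2)
  E: 110 (length 3)
Average length = Σ p(s) × length(s) = 2.3143 bits


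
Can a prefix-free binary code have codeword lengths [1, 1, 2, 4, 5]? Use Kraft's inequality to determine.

Kraft inequality: Σ 2^(-l_i) ≤ 1 for prefix-free code
Calculating: 2^(-1) + 2^(-1) + 2^(-2) + 2^(-4) + 2^(-5)
= 0.5 + 0.5 + 0.25 + 0.0625 + 0.03125
= 1.3438
Since 1.3438 > 1, prefix-free code does not exist


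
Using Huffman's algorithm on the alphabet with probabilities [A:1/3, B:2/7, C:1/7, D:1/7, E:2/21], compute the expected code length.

Huffman tree construction:
Combine smallest probabilities repeatedly
Resulting codes:
  A: 11 (length 2)
  B: 10 (length 2)
  C: 011 (length 3)
  D: 00 (length 2)
  E: 010 (length 3)
Average length = Σ p(s) × length(s) = 2.2381 bits


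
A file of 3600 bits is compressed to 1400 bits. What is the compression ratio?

Compression ratio = Original / Compressed
= 3600 / 1400 = 2.57:1


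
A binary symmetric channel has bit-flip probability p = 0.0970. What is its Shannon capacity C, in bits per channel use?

For BSC with error probability p:
C = 1 - H(p) where H(p) is binary entropy
H(0.0970) = -0.0970 × log₂(0.0970) - 0.9030 × log₂(0.9030)
H(p) = 0.4594
C = 1 - 0.4594 = 0.5406 bits/use


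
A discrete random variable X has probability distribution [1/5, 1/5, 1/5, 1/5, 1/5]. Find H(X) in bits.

H(X) = -Σ p(x) log₂ p(x)
  -1/5 × log₂(1/5) = 0.4644
  -1/5 × log₂(1/5) = 0.4644
  -1/5 × log₂(1/5) = 0.4644
  -1/5 × log₂(1/5) = 0.4644
  -1/5 × log₂(1/5) = 0.4644
H(X) = 2.3219 bits


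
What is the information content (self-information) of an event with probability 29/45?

Information content I(x) = -log₂(p(x))
I = -log₂(29/45) = -log₂(0.6444)
I = 0.6339 bits


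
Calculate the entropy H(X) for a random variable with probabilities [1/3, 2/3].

H(X) = -Σ p(x) log₂ p(x)
  -1/3 × log₂(1/3) = 0.5283
  -2/3 × log₂(2/3) = 0.3900
H(X) = 0.9183 bits


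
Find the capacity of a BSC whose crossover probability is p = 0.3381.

For BSC with error probability p:
C = 1 - H(p) where H(p) is binary entropy
H(0.3381) = -0.3381 × log₂(0.3381) - 0.6619 × log₂(0.6619)
H(p) = 0.9230
C = 1 - 0.9230 = 0.0770 bits/use


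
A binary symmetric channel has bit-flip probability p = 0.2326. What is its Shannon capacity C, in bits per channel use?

For BSC with error probability p:
C = 1 - H(p) where H(p) is binary entropy
H(0.2326) = -0.2326 × log₂(0.2326) - 0.7674 × log₂(0.7674)
H(p) = 0.7825
C = 1 - 0.7825 = 0.2175 bits/use


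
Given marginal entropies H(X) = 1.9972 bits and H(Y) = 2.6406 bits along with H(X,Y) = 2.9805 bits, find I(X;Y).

I(X;Y) = H(X) + H(Y) - H(X,Y)
I(X;Y) = 1.9972 + 2.6406 - 2.9805 = 1.6573 bits


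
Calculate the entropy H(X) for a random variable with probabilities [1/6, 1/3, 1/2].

H(X) = -Σ p(x) log₂ p(x)
  -1/6 × log₂(1/6) = 0.4308
  -1/3 × log₂(1/3) = 0.5283
  -1/2 × log₂(1/2) = 0.5000
H(X) = 1.4591 bits


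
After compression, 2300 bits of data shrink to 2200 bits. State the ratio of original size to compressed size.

Compression ratio = Original / Compressed
= 2300 / 2200 = 1.05:1


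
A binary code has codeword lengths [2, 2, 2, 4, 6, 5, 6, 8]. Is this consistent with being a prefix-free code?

Kraft inequality: Σ 2^(-l_i) ≤ 1 for prefix-free code
Calculating: 2^(-2) + 2^(-2) + 2^(-2) + 2^(-4) + 2^(-6) + 2^(-5) + 2^(-6) + 2^(-8)
= 0.25 + 0.25 + 0.25 + 0.0625 + 0.015625 + 0.03125 + 0.015625 + 0.00390625
= 0.8789
Since 0.8789 ≤ 1, prefix-free code exists


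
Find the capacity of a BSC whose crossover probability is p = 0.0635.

For BSC with error probability p:
C = 1 - H(p) where H(p) is binary entropy
H(0.0635) = -0.0635 × log₂(0.0635) - 0.9365 × log₂(0.9365)
H(p) = 0.3412
C = 1 - 0.3412 = 0.6588 bits/use


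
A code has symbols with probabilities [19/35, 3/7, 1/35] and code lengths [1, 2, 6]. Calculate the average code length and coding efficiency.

Average length L = Σ p_i × l_i = 1.5714 bits
Entropy H = 1.1489 bits
Efficiency η = H/L × 100% = 73.11%


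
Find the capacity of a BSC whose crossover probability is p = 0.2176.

For BSC with error probability p:
C = 1 - H(p) where H(p) is binary entropy
H(0.2176) = -0.2176 × log₂(0.2176) - 0.7824 × log₂(0.7824)
H(p) = 0.7558
C = 1 - 0.7558 = 0.2442 bits/use


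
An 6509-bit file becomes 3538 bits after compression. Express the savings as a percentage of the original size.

Space savings = (1 - Compressed/Original) × 100%
= (1 - 3538/6509) × 100%
= 45.64%


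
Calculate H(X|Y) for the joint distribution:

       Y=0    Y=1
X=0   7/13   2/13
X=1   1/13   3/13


H(X|Y) = Σ_y p(y) H(X|Y=y)
  p(Y=0) = 8/13, H(X|Y=0) = 0.5436
  p(Y=1) = 5/13, H(X|Y=1) = 0.9710
H(X|Y) = 0.6154×0.5436 + 0.3846×0.9710 = 0.7079 bits


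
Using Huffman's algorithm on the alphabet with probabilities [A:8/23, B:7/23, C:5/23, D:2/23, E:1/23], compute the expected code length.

Huffman tree construction:
Combine smallest probabilities repeatedly
Resulting codes:
  A: 11 (length 2)
  B: 10 (length 2)
  C: 01 (length 2)
  D: 001 (length 3)
  E: 000 (length 3)
Average length = Σ p(s) × length(s) = 2.1304 bits


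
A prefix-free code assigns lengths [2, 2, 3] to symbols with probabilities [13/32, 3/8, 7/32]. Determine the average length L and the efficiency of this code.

Average length L = Σ p_i × l_i = 2.2188 bits
Entropy H = 1.5382 bits
Efficiency η = H/L × 100% = 69.33%


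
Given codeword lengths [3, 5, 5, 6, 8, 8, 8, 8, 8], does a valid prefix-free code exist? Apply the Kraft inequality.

Kraft inequality: Σ 2^(-l_i) ≤ 1 for prefix-free code
Calculating: 2^(-3) + 2^(-5) + 2^(-5) + 2^(-6) + 2^(-8) + 2^(-8) + 2^(-8) + 2^(-8) + 2^(-8)
= 0.125 + 0.03125 + 0.03125 + 0.015625 + 0.00390625 + 0.00390625 + 0.00390625 + 0.00390625 + 0.00390625
= 0.2227
Since 0.2227 ≤ 1, prefix-free code exists


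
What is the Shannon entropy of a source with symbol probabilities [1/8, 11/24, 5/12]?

H(X) = -Σ p(x) log₂ p(x)
  -1/8 × log₂(1/8) = 0.3750
  -11/24 × log₂(11/24) = 0.5159
  -5/12 × log₂(5/12) = 0.5263
H(X) = 1.4171 bits


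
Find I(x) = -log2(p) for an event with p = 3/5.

Information content I(x) = -log₂(p(x))
I = -log₂(3/5) = -log₂(0.6000)
I = 0.7370 bits


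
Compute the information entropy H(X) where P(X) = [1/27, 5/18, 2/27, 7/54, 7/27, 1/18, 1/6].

H(X) = -Σ p(x) log₂ p(x)
  -1/27 × log₂(1/27) = 0.1761
  -5/18 × log₂(5/18) = 0.5133
  -2/27 × log₂(2/27) = 0.2781
  -7/54 × log₂(7/54) = 0.3821
  -7/27 × log₂(7/27) = 0.5049
  -1/18 × log₂(1/18) = 0.2317
  -1/6 × log₂(1/6) = 0.4308
H(X) = 2.5171 bits


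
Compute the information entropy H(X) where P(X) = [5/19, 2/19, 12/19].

H(X) = -Σ p(x) log₂ p(x)
  -5/19 × log₂(5/19) = 0.5068
  -2/19 × log₂(2/19) = 0.3419
  -12/19 × log₂(12/19) = 0.4187
H(X) = 1.2674 bits


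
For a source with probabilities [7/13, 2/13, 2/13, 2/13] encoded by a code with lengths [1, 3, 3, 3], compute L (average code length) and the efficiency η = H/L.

Average length L = Σ p_i × l_i = 1.9231 bits
Entropy H = 1.7272 bits
Efficiency η = H/L × 100% = 89.82%


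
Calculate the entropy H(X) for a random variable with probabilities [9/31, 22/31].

H(X) = -Σ p(x) log₂ p(x)
  -9/31 × log₂(9/31) = 0.5180
  -22/31 × log₂(22/31) = 0.3511
H(X) = 0.8691 bits


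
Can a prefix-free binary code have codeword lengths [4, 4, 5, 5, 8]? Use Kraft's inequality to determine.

Kraft inequality: Σ 2^(-l_i) ≤ 1 for prefix-free code
Calculating: 2^(-4) + 2^(-4) + 2^(-5) + 2^(-5) + 2^(-8)
= 0.0625 + 0.0625 + 0.03125 + 0.03125 + 0.00390625
= 0.1914
Since 0.1914 ≤ 1, prefix-free code exists


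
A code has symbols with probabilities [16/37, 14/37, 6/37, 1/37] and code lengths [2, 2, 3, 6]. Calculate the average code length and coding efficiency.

Average length L = Σ p_i × l_i = 2.2703 bits
Entropy H = 1.6199 bits
Efficiency η = H/L × 100% = 71.35%


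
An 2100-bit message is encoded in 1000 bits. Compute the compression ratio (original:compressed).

Compression ratio = Original / Compressed
= 2100 / 1000 = 2.10:1


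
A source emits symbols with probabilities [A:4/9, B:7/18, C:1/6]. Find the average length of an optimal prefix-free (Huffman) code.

Huffman tree construction:
Combine smallest probabilities repeatedly
Resulting codes:
  A: 0 (length 1)
  B: 11 (length 2)
  C: 10 (length 2)
Average length = Σ p(s) × length(s) = 1.5556 bits


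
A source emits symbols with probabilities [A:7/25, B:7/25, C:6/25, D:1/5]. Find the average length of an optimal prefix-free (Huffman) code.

Huffman tree construction:
Combine smallest probabilities repeatedly
Resulting codes:
  A: 10 (length 2)
  B: 11 (length 2)
  C: 01 (length 2)
  D: 00 (length 2)
Average length = Σ p(s) × length(s) = 2.0000 bits
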